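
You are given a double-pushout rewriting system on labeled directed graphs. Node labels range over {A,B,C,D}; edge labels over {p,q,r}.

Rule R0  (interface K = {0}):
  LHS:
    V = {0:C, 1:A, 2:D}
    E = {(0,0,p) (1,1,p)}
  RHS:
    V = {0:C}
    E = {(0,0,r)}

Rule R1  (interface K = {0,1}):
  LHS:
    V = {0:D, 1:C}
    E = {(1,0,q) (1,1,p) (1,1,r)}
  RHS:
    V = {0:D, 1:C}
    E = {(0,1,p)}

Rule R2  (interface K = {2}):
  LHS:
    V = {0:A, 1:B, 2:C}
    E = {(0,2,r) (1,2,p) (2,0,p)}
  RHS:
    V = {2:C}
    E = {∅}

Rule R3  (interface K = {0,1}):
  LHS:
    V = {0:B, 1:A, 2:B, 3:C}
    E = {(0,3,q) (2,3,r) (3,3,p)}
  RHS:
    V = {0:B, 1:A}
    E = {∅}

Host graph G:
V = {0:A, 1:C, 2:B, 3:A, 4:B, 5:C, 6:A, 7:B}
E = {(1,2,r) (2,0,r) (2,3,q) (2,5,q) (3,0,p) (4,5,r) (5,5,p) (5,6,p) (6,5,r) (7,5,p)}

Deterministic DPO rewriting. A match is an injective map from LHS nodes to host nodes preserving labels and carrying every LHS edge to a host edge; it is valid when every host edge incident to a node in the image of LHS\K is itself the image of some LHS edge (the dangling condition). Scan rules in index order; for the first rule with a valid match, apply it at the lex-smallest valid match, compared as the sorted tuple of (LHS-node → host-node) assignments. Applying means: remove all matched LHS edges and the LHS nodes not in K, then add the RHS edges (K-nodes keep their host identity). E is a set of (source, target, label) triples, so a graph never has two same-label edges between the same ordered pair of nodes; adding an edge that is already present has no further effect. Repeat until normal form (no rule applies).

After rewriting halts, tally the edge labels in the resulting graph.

Answer: p:1 q:1 r:2

Derivation:
initial: |V|=8 |E|=10  E = 1-r->2 2-r->0 2-q->3 2-q->5 3-p->0 4-r->5 5-p->5 5-p->6 6-r->5 7-p->5
step 1: apply R2 at {0↦6, 1↦7, 2↦5}  → |V|=6 |E|=7  E = 1-r->2 2-r->0 2-q->3 2-q->5 3-p->0 4-r->5 5-p->5
step 2: apply R3 at {0↦2, 1↦0, 2↦4, 3↦5}  → |V|=4 |E|=4  E = 1-r->2 2-r->0 2-q->3 3-p->0
halt: no rule applies after step 2
NF edges: [(1, 2, 'r'), (2, 0, 'r'), (2, 3, 'q'), (3, 0, 'p')]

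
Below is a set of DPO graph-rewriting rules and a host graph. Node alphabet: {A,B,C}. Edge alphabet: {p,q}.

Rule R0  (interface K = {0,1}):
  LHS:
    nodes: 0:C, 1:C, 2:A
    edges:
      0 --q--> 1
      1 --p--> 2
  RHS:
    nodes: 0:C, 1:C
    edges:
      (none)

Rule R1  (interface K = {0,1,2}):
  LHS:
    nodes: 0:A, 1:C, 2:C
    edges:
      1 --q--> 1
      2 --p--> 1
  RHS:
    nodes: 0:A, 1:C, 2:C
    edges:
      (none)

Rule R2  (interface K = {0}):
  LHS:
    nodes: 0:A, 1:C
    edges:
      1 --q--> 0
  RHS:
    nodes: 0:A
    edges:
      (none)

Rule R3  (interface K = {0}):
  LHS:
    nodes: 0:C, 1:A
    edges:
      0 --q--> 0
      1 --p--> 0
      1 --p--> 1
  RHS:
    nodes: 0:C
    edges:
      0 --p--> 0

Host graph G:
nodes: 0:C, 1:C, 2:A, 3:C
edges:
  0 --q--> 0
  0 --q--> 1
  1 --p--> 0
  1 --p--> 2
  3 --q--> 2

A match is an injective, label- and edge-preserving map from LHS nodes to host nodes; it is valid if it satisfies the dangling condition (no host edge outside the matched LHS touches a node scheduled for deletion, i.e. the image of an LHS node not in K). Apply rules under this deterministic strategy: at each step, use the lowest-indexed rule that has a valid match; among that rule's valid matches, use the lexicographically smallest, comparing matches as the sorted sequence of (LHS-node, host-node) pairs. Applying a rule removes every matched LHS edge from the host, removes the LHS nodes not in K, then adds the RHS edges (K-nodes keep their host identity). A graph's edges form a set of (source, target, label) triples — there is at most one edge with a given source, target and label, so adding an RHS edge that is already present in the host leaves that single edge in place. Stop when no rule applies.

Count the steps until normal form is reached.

Answer: 3

Rewrite trace:
[0] host  ⇒  4 nodes, 5 edges  {0-q->0 0-q->1 1-p->0 1-p->2 3-q->2}
[1] R1 @ {0↦2, 1↦0, 2↦1}  ⇒  4 nodes, 3 edges  {0-q->1 1-p->2 3-q->2}
[2] R2 @ {0↦2, 1↦3}  ⇒  3 nodes, 2 edges  {0-q->1 1-p->2}
[3] R0 @ {0↦0, 1↦1, 2↦2}  ⇒  2 nodes, 0 edges  {∅}
halt: no rule applies after step 3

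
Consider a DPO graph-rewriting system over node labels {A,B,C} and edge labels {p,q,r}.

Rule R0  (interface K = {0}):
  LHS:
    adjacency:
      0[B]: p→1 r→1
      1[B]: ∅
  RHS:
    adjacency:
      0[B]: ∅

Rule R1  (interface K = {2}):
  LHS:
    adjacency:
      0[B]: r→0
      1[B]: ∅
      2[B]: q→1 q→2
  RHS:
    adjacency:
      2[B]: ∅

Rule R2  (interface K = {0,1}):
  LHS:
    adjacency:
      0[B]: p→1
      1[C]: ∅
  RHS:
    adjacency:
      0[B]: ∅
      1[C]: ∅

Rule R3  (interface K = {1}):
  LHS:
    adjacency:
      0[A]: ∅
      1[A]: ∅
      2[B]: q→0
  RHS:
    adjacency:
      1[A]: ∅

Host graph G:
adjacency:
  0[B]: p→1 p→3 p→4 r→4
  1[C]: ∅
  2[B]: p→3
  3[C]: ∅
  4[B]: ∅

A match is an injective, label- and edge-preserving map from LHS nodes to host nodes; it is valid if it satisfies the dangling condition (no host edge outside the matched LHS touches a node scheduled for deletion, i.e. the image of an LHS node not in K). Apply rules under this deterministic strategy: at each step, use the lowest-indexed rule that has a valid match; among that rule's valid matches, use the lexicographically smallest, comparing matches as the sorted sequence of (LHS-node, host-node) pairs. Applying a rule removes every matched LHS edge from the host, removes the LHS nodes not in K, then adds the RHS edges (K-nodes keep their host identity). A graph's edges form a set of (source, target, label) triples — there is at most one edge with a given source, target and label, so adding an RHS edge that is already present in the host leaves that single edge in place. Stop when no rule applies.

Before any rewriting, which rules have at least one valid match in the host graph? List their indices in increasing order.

R0: 1 valid match — {0↦0, 1↦4}
R1: no valid match — LHS pattern not found
R2: 3 valid matches — {0↦0, 1↦1}, {0↦0, 1↦3}, {0↦2, 1↦3}
R3: no valid match — LHS pattern not found

Answer: [R0,R2]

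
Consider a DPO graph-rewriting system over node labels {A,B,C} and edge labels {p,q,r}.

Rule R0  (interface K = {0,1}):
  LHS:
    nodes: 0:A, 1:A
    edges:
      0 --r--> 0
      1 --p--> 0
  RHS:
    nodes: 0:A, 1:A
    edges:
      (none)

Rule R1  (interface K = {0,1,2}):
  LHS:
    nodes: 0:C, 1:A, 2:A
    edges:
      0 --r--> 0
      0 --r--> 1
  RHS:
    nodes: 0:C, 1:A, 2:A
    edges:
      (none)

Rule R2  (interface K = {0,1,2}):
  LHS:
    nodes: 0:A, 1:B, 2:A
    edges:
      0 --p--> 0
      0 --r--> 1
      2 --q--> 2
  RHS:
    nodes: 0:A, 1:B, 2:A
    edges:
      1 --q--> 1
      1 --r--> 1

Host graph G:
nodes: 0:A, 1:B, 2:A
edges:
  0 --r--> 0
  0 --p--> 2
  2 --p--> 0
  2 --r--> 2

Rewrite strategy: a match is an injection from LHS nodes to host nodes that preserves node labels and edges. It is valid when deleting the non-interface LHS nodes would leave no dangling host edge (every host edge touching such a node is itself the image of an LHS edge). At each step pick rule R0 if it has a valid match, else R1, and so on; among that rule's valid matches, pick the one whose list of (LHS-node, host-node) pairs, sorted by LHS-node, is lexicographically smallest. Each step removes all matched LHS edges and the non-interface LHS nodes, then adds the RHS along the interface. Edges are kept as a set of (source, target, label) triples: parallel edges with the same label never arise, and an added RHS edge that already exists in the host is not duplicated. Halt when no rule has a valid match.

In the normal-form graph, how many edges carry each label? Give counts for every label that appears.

Answer: (no edges)

Steps:
start.  V:3 E:4  edges: 0-r->0 0-p->2 2-p->0 2-r->2
1. fire R0 via {0↦0, 1↦2}  →  V:3 E:2  edges: 0-p->2 2-r->2
2. fire R0 via {0↦2, 1↦0}  →  V:3 E:0  edges: ∅
normal form: no rule applies after step 2
NF edges: []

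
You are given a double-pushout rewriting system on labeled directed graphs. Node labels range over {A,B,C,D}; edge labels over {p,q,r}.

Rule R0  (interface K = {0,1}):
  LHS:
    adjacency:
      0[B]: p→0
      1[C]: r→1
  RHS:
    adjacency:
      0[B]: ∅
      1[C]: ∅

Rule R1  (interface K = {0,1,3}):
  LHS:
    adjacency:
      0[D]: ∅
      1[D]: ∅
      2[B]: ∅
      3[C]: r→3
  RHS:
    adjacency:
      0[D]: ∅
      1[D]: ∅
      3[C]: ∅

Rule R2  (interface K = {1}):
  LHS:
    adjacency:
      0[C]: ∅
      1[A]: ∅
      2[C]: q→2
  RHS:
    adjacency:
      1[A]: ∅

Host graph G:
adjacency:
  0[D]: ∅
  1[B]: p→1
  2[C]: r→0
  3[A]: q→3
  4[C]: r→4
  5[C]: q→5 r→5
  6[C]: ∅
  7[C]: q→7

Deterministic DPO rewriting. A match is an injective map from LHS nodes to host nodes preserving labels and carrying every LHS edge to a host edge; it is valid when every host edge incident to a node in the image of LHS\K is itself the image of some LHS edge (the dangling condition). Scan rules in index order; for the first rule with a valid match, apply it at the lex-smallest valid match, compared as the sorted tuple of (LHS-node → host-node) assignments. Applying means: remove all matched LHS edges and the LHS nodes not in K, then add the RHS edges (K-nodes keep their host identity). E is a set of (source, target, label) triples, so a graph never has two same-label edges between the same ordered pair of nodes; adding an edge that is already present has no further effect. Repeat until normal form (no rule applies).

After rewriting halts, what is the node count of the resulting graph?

start.  V:8 E:7  edges: 1-p->1 2-r->0 3-q->3 4-r->4 5-q->5 5-r->5 7-q->7
1. fire R0 via {0↦1, 1↦4}  →  V:8 E:5  edges: 2-r->0 3-q->3 5-q->5 5-r->5 7-q->7
2. fire R2 via {0↦4, 1↦3, 2↦7}  →  V:6 E:4  edges: 2-r->0 3-q->3 5-q->5 5-r->5
normal form: no rule applies after step 2
NF nodes: {0:D, 1:B, 2:C, 3:A, 5:C, 6:C}

Answer: 6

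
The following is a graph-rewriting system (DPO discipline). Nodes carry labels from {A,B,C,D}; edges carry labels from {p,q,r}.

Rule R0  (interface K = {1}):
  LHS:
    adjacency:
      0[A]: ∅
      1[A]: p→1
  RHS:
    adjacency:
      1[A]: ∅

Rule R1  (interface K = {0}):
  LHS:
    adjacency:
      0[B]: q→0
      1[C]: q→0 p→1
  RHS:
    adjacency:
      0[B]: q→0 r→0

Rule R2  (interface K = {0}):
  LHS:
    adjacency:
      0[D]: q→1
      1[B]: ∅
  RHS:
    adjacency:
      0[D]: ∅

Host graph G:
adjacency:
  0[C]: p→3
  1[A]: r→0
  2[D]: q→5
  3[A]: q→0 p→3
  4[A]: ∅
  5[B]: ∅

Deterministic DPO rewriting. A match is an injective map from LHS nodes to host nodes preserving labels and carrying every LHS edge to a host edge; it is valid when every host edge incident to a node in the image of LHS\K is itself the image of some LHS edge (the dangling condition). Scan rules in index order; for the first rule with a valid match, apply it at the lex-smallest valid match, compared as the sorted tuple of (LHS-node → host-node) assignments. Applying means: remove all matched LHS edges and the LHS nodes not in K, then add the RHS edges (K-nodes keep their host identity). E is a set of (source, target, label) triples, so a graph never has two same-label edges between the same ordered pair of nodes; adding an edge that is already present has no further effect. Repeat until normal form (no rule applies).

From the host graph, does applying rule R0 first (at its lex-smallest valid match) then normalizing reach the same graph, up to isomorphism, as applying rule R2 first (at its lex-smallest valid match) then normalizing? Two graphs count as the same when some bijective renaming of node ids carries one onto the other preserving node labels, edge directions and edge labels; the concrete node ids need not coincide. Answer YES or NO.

Answer: YES

Rewrite trace:
branch R0-first: apply at {0↦4, 1↦3} → |E|=4, then 1 more step(s) → NF |V|=4 |E|=3 V={0:C, 1:A, 2:D, 3:A} E=0-p->3 1-r->0 3-q->0
branch R2-first: apply at {0↦2, 1↦5} → |E|=4, then 1 more step(s) → NF |V|=4 |E|=3 V={0:C, 1:A, 2:D, 3:A} E=0-p->3 1-r->0 3-q->0
graphs isomorphic (equal up to label-preserving node renaming)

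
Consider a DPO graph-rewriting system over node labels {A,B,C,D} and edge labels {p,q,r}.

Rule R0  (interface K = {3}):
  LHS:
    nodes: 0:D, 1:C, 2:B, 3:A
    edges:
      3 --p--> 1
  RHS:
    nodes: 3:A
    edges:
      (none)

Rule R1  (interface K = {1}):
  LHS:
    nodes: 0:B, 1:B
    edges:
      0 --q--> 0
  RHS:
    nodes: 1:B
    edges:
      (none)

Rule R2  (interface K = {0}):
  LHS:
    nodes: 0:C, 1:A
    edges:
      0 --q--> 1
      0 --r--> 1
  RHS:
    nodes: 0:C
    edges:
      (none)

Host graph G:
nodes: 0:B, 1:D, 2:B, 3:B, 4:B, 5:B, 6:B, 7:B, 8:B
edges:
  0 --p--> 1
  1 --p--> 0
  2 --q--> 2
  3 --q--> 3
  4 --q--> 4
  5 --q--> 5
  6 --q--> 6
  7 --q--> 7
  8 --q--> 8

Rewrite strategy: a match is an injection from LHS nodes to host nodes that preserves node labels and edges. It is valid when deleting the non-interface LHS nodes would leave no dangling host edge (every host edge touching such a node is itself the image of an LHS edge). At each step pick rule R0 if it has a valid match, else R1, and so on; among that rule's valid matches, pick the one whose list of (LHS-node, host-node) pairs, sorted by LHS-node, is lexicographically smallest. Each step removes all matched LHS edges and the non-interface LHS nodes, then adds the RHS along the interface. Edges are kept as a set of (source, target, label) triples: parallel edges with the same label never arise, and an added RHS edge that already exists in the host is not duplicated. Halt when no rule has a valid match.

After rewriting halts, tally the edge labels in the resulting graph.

start.  V:9 E:9  edges: 0-p->1 1-p->0 2-q->2 3-q->3 4-q->4 5-q->5 6-q->6 7-q->7 8-q->8
1. fire R1 via {0↦2, 1↦0}  →  V:8 E:8  edges: 0-p->1 1-p->0 3-q->3 4-q->4 5-q->5 6-q->6 7-q->7 8-q->8
2. fire R1 via {0↦3, 1↦0}  →  V:7 E:7  edges: 0-p->1 1-p->0 4-q->4 5-q->5 6-q->6 7-q->7 8-q->8
3. fire R1 via {0↦4, 1↦0}  →  V:6 E:6  edges: 0-p->1 1-p->0 5-q->5 6-q->6 7-q->7 8-q->8
4. fire R1 via {0↦5, 1↦0}  →  V:5 E:5  edges: 0-p->1 1-p->0 6-q->6 7-q->7 8-q->8
5. fire R1 via {0↦6, 1↦0}  →  V:4 E:4  edges: 0-p->1 1-p->0 7-q->7 8-q->8
6. fire R1 via {0↦7, 1↦0}  →  V:3 E:3  edges: 0-p->1 1-p->0 8-q->8
7. fire R1 via {0↦8, 1↦0}  →  V:2 E:2  edges: 0-p->1 1-p->0
normal form: no rule applies after step 7
NF edges: [(0, 1, 'p'), (1, 0, 'p')]

Answer: p:2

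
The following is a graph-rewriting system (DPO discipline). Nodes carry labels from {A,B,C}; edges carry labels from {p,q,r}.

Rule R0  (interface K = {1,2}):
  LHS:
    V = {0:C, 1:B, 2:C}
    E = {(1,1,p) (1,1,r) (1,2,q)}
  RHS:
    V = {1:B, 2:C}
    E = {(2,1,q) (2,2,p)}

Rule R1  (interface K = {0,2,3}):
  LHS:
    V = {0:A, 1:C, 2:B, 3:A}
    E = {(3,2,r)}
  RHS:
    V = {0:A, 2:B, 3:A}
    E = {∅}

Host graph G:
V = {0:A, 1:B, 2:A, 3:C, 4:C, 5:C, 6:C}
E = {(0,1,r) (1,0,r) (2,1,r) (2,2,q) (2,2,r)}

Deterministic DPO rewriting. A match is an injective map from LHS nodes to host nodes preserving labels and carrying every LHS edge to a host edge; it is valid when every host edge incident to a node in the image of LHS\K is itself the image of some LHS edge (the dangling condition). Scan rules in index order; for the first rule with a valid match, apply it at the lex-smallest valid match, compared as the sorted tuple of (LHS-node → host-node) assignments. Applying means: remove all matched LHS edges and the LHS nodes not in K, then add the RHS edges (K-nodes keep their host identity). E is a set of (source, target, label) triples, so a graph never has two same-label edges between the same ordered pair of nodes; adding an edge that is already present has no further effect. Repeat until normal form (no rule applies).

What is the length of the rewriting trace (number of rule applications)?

start.  V:7 E:5  edges: 0-r->1 1-r->0 2-r->1 2-q->2 2-r->2
1. fire R1 via {0↦0, 1↦3, 2↦1, 3↦2}  →  V:6 E:4  edges: 0-r->1 1-r->0 2-q->2 2-r->2
2. fire R1 via {0↦2, 1↦4, 2↦1, 3↦0}  →  V:5 E:3  edges: 1-r->0 2-q->2 2-r->2
halt: no rule applies after step 2

Answer: 2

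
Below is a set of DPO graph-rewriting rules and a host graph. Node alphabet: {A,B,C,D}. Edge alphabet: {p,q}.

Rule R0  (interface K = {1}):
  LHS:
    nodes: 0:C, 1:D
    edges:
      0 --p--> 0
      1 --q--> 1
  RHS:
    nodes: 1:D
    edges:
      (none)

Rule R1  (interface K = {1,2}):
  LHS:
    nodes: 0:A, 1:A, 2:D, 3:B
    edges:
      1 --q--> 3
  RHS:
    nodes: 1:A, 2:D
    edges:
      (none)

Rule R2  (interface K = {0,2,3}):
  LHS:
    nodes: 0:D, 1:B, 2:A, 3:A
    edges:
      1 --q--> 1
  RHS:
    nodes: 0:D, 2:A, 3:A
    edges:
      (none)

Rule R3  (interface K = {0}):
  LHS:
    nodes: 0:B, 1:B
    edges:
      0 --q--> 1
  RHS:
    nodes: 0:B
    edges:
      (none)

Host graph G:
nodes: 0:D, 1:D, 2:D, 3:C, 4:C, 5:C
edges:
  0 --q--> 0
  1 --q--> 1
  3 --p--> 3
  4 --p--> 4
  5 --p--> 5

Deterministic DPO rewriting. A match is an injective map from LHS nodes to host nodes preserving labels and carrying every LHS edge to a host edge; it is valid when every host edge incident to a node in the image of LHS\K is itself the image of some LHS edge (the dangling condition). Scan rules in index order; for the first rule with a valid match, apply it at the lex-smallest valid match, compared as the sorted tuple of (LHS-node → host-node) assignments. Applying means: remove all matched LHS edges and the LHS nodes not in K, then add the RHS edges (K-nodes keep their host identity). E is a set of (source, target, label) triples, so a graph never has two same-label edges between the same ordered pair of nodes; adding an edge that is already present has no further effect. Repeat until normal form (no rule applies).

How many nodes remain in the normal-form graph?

[0] host  ⇒  6 nodes, 5 edges  {0-q->0 1-q->1 3-p->3 4-p->4 5-p->5}
[1] R0 @ {0↦3, 1↦0}  ⇒  5 nodes, 3 edges  {1-q->1 4-p->4 5-p->5}
[2] R0 @ {0↦4, 1↦1}  ⇒  4 nodes, 1 edges  {5-p->5}
halt: no rule applies after step 2
NF nodes: {0:D, 1:D, 2:D, 5:C}

Answer: 4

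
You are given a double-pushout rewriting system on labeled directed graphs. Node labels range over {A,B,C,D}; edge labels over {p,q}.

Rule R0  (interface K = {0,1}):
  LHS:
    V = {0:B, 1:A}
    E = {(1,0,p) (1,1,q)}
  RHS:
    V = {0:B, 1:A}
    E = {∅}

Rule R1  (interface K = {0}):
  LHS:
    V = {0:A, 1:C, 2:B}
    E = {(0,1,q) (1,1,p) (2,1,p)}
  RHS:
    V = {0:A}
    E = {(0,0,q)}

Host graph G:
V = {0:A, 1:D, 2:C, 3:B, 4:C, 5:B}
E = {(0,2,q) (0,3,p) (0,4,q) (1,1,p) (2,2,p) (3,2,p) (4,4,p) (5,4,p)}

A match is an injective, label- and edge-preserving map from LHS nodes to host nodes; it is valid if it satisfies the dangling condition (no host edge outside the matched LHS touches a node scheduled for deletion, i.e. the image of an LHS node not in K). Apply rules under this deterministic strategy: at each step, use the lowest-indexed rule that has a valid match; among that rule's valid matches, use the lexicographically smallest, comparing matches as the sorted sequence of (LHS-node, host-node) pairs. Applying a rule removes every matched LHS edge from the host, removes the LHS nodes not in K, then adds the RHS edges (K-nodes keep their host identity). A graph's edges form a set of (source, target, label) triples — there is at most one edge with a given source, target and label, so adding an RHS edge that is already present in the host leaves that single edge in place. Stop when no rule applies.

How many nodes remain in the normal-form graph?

Answer: 2

Steps:
[0] host  ⇒  6 nodes, 8 edges  {0-q->2 0-p->3 0-q->4 1-p->1 2-p->2 3-p->2 4-p->4 5-p->4}
[1] R1 @ {0↦0, 1↦4, 2↦5}  ⇒  4 nodes, 6 edges  {0-q->0 0-q->2 0-p->3 1-p->1 2-p->2 3-p->2}
[2] R0 @ {0↦3, 1↦0}  ⇒  4 nodes, 4 edges  {0-q->2 1-p->1 2-p->2 3-p->2}
[3] R1 @ {0↦0, 1↦2, 2↦3}  ⇒  2 nodes, 2 edges  {0-q->0 1-p->1}
halt: no rule applies after step 3
NF nodes: {0:A, 1:D}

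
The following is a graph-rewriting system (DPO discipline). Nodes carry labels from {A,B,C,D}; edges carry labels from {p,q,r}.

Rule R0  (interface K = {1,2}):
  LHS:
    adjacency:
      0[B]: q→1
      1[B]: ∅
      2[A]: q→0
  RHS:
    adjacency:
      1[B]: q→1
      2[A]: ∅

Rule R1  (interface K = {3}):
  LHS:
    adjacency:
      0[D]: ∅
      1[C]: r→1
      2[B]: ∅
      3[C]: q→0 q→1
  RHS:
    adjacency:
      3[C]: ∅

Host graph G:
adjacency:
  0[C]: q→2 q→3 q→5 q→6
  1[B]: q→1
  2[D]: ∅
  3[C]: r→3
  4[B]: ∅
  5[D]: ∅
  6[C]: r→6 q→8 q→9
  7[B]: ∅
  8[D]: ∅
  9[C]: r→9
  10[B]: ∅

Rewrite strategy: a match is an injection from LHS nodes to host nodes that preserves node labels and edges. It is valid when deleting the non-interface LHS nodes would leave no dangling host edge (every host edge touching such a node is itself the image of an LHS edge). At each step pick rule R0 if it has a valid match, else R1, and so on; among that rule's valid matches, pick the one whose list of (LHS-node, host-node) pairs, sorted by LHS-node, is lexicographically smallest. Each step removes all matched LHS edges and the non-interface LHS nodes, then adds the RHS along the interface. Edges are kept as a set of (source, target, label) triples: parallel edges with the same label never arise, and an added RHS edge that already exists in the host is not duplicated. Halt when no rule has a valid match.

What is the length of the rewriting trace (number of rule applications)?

[0] host  ⇒  11 nodes, 10 edges  {0-q->2 0-q->3 0-q->5 0-q->6 1-q->1 3-r->3 6-r->6 6-q->8 6-q->9 9-r->9}
[1] R1 @ {0↦2, 1↦3, 2↦4, 3↦0}  ⇒  8 nodes, 7 edges  {0-q->5 0-q->6 1-q->1 6-r->6 6-q->8 6-q->9 9-r->9}
[2] R1 @ {0↦8, 1↦9, 2↦7, 3↦6}  ⇒  5 nodes, 4 edges  {0-q->5 0-q->6 1-q->1 6-r->6}
[3] R1 @ {0↦5, 1↦6, 2↦10, 3↦0}  ⇒  2 nodes, 1 edges  {1-q->1}
normal form: no rule applies after step 3

Answer: 3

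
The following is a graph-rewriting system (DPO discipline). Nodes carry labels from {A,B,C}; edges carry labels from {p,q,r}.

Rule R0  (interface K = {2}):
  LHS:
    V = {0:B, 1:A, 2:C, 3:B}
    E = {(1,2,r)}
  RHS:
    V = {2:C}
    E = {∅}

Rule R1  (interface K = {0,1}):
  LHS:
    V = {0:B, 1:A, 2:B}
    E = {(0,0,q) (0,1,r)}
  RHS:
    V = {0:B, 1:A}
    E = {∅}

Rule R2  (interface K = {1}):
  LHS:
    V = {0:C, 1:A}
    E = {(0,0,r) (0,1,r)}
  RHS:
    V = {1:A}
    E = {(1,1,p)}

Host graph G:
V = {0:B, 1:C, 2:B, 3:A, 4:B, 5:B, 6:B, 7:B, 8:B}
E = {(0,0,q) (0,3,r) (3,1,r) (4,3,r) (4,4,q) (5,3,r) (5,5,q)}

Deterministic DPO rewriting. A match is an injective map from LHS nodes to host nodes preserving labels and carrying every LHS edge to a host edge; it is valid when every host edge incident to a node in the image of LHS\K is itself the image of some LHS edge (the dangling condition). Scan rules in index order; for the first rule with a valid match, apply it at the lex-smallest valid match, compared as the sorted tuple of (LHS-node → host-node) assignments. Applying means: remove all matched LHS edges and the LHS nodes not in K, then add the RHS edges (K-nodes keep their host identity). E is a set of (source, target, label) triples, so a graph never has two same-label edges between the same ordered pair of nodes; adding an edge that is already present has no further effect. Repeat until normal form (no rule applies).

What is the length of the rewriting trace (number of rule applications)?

Answer: 4

Rewrite trace:
[0] host  ⇒  9 nodes, 7 edges  {0-q->0 0-r->3 3-r->1 4-r->3 4-q->4 5-r->3 5-q->5}
[1] R1 @ {0↦0, 1↦3, 2↦2}  ⇒  8 nodes, 5 edges  {3-r->1 4-r->3 4-q->4 5-r->3 5-q->5}
[2] R1 @ {0↦4, 1↦3, 2↦0}  ⇒  7 nodes, 3 edges  {3-r->1 5-r->3 5-q->5}
[3] R1 @ {0↦5, 1↦3, 2↦4}  ⇒  6 nodes, 1 edges  {3-r->1}
[4] R0 @ {0↦5, 1↦3, 2↦1, 3↦6}  ⇒  3 nodes, 0 edges  {∅}
final graph: no rule applies after step 4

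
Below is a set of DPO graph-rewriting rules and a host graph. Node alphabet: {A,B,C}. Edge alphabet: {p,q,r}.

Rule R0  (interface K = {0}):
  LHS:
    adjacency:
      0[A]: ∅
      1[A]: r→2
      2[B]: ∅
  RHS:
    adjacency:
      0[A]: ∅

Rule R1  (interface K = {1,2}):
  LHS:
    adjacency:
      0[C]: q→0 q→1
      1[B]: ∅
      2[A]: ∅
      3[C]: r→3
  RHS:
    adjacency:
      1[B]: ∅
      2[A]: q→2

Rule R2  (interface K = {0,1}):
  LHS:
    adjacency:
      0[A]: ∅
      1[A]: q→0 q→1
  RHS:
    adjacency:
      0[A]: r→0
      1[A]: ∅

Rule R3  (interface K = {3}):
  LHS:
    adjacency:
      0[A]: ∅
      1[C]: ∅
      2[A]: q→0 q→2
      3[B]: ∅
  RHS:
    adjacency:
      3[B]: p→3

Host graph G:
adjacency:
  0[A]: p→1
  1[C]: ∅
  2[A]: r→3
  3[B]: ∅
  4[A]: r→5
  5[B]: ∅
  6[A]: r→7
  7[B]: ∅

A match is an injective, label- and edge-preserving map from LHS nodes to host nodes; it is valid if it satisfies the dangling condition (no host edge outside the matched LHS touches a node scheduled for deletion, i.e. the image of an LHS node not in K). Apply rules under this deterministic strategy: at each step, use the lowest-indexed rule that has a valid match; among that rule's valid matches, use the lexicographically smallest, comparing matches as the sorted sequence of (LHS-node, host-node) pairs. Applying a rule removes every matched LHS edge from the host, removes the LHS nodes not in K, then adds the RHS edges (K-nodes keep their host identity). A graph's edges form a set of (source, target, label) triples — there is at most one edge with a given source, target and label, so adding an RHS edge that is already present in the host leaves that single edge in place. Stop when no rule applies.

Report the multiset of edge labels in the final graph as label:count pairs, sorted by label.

initial: |V|=8 |E|=4  E = 0-p->1 2-r->3 4-r->5 6-r->7
step 1: apply R0 at {0↦0, 1↦2, 2↦3}  → |V|=6 |E|=3  E = 0-p->1 4-r->5 6-r->7
step 2: apply R0 at {0↦0, 1↦4, 2↦5}  → |V|=4 |E|=2  E = 0-p->1 6-r->7
step 3: apply R0 at {0↦0, 1↦6, 2↦7}  → |V|=2 |E|=1  E = 0-p->1
final graph: no rule applies after step 3
NF edges: [(0, 1, 'p')]

Answer: p:1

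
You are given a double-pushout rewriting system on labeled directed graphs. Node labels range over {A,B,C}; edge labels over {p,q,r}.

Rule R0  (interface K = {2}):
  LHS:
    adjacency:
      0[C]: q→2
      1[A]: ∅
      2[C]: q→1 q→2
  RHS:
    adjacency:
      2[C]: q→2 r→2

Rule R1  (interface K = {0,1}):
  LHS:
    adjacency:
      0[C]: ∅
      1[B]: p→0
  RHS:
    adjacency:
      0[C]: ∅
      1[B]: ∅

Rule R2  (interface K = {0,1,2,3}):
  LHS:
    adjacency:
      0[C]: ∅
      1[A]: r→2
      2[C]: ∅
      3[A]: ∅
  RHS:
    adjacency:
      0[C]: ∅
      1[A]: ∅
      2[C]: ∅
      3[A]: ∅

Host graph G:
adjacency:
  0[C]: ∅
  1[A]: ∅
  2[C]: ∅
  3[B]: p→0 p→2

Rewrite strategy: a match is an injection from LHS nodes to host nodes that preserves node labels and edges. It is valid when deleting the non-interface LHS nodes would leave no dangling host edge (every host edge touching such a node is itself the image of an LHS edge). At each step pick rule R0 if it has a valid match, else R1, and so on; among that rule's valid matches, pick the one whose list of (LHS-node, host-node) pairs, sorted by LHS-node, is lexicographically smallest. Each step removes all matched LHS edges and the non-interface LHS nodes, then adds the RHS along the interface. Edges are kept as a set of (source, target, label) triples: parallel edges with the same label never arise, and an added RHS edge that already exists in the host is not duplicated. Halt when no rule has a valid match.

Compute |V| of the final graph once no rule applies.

start.  V:4 E:2  edges: 3-p->0 3-p->2
1. fire R1 via {0↦0, 1↦3}  →  V:4 E:1  edges: 3-p->2
2. fire R1 via {0↦2, 1↦3}  →  V:4 E:0  edges: ∅
final graph: no rule applies after step 2
NF nodes: {0:C, 1:A, 2:C, 3:B}

Answer: 4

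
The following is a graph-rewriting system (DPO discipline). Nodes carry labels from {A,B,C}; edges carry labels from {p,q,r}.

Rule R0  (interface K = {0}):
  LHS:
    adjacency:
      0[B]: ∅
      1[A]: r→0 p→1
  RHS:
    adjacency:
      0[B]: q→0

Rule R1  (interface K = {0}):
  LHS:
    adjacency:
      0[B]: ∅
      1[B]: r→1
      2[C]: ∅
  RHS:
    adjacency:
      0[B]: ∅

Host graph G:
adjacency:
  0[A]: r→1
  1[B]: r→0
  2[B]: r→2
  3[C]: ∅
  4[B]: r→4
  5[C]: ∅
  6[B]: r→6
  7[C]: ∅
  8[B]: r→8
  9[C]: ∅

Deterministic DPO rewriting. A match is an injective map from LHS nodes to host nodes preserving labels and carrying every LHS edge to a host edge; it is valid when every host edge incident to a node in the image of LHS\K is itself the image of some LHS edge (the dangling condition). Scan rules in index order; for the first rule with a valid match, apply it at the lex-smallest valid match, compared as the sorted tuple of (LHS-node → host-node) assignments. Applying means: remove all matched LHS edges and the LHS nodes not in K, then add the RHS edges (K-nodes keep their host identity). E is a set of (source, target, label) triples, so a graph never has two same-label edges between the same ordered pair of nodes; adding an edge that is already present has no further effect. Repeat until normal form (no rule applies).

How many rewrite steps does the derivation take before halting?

Answer: 4

Rewrite trace:
initial: |V|=10 |E|=6  E = 0-r->1 1-r->0 2-r->2 4-r->4 6-r->6 8-r->8
step 1: apply R1 at {0↦1, 1↦2, 2↦3}  → |V|=8 |E|=5  E = 0-r->1 1-r->0 4-r->4 6-r->6 8-r->8
step 2: apply R1 at {0↦1, 1↦4, 2↦5}  → |V|=6 |E|=4  E = 0-r->1 1-r->0 6-r->6 8-r->8
step 3: apply R1 at {0↦1, 1↦6, 2↦7}  → |V|=4 |E|=3  E = 0-r->1 1-r->0 8-r->8
step 4: apply R1 at {0↦1, 1↦8, 2↦9}  → |V|=2 |E|=2  E = 0-r->1 1-r->0
normal form: no rule applies after step 4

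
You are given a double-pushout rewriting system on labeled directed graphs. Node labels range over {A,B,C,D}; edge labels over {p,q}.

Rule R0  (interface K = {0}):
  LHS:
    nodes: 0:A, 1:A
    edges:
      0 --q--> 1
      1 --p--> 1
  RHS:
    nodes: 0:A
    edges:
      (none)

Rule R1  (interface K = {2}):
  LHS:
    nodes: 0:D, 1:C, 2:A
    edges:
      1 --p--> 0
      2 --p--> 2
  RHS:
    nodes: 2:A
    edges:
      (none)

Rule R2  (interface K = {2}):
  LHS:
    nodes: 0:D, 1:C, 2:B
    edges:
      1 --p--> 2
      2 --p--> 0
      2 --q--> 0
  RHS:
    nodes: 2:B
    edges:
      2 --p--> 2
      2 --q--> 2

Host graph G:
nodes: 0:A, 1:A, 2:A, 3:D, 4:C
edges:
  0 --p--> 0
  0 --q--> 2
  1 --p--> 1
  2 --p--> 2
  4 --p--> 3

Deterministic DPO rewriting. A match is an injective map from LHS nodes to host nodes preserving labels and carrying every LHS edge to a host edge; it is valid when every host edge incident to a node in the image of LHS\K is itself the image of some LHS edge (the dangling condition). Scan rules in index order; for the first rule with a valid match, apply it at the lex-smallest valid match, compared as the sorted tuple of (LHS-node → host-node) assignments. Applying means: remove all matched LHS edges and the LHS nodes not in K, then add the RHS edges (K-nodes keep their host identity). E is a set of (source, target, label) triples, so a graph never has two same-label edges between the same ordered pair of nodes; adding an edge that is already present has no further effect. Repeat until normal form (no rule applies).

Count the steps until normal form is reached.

Answer: 2

Steps:
initial: |V|=5 |E|=5  E = 0-p->0 0-q->2 1-p->1 2-p->2 4-p->3
step 1: apply R0 at {0↦0, 1↦2}  → |V|=4 |E|=3  E = 0-p->0 1-p->1 4-p->3
step 2: apply R1 at {0↦3, 1↦4, 2↦0}  → |V|=2 |E|=1  E = 1-p->1
final graph: no rule applies after step 2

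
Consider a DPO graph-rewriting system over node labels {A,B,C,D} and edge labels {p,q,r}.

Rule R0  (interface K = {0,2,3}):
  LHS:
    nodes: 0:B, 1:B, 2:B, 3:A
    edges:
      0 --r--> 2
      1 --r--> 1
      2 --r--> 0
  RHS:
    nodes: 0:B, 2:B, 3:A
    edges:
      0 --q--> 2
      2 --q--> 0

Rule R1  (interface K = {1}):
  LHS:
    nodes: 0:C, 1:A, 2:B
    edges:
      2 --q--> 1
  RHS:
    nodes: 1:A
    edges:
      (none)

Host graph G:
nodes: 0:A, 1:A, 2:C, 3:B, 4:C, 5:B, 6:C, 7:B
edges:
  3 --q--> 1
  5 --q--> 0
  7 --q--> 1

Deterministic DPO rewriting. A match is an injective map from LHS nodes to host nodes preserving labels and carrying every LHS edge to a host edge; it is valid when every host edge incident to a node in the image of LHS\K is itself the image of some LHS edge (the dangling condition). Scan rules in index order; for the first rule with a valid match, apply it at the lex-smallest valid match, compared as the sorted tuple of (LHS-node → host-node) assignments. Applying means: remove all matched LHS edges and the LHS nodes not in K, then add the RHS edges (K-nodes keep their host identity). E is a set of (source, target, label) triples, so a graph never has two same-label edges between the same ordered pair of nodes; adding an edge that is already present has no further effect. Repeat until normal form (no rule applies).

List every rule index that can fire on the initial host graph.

R0: no valid match — LHS pattern not found
R1: 9 valid matches — {0↦2, 1↦0, 2↦5}, {0↦2, 1↦1, 2↦3}, {0↦2, 1↦1, 2↦7} (+6 more)

Answer: [R1]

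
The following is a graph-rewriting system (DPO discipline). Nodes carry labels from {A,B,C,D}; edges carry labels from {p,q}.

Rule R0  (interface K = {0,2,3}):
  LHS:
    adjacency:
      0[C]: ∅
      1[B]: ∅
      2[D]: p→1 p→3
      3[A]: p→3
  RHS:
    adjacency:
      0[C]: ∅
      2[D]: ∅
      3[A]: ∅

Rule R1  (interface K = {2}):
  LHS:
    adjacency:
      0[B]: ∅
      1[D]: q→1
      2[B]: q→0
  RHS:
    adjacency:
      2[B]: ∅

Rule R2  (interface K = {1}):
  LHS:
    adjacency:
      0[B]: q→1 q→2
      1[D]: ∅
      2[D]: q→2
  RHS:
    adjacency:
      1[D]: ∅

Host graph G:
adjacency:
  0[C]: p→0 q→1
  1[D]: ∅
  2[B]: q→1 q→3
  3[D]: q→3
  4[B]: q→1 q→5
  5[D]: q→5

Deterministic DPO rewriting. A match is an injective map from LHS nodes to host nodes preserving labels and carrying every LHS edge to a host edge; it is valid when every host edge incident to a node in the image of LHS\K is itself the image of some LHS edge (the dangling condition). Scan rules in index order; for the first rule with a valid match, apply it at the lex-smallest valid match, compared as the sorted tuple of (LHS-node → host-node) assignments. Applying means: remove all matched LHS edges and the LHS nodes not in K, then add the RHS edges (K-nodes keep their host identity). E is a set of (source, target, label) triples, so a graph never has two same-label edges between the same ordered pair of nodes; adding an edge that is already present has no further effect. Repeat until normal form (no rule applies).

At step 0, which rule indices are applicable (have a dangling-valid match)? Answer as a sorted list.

Answer: [R2]

Rewrite trace:
R0: no valid match — LHS pattern not found
R1: no valid match — LHS pattern not found
R2: 2 valid matches — {0↦2, 1↦1, 2↦3}, {0↦4, 1↦1, 2↦5}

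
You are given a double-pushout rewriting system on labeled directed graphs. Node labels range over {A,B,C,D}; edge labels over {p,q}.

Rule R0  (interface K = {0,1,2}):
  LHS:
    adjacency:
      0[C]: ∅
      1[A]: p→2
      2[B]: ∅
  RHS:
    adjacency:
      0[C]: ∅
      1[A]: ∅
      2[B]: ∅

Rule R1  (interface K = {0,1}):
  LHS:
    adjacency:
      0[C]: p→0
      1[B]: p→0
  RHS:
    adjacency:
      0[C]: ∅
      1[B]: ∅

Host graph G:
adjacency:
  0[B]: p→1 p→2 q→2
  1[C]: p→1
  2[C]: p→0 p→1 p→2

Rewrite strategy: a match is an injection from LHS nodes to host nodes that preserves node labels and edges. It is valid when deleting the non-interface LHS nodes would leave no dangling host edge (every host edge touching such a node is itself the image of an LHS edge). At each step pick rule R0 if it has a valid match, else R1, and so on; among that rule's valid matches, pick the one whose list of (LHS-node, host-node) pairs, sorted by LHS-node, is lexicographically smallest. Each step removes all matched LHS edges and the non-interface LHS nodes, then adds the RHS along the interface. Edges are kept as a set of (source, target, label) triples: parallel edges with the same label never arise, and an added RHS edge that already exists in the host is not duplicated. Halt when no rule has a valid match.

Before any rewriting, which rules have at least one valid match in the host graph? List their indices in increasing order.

R0: no valid match — LHS pattern not found
R1: 2 valid matches — {0↦1, 1↦0}, {0↦2, 1↦0}

Answer: [R1]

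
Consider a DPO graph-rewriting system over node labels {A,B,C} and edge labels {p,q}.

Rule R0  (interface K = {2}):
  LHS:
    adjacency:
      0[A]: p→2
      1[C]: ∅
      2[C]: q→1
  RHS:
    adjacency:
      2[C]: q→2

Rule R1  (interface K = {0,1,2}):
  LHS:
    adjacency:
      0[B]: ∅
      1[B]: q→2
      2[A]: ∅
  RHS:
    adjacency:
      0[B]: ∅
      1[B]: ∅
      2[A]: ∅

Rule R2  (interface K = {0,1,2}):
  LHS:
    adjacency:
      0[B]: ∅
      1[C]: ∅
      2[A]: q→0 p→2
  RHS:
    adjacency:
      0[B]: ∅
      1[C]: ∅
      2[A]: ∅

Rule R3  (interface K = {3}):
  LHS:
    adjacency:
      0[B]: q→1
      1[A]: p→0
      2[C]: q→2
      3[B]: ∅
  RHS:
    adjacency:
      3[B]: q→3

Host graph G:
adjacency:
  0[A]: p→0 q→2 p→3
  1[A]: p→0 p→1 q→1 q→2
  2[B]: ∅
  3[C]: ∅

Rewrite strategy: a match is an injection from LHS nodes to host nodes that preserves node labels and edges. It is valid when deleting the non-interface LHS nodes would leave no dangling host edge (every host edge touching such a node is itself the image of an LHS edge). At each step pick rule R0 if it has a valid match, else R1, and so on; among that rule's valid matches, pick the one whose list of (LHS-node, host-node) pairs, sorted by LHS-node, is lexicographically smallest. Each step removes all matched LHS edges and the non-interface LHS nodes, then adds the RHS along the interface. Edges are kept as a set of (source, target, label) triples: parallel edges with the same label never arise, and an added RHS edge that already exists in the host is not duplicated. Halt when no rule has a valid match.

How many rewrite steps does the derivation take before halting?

[0] host  ⇒  4 nodes, 7 edges  {0-p->0 0-q->2 0-p->3 1-p->0 1-p->1 1-q->1 1-q->2}
[1] R2 @ {0↦2, 1↦3, 2↦0}  ⇒  4 nodes, 5 edges  {0-p->3 1-p->0 1-p->1 1-q->1 1-q->2}
[2] R2 @ {0↦2, 1↦3, 2↦1}  ⇒  4 nodes, 3 edges  {0-p->3 1-p->0 1-q->1}
final graph: no rule applies after step 2

Answer: 2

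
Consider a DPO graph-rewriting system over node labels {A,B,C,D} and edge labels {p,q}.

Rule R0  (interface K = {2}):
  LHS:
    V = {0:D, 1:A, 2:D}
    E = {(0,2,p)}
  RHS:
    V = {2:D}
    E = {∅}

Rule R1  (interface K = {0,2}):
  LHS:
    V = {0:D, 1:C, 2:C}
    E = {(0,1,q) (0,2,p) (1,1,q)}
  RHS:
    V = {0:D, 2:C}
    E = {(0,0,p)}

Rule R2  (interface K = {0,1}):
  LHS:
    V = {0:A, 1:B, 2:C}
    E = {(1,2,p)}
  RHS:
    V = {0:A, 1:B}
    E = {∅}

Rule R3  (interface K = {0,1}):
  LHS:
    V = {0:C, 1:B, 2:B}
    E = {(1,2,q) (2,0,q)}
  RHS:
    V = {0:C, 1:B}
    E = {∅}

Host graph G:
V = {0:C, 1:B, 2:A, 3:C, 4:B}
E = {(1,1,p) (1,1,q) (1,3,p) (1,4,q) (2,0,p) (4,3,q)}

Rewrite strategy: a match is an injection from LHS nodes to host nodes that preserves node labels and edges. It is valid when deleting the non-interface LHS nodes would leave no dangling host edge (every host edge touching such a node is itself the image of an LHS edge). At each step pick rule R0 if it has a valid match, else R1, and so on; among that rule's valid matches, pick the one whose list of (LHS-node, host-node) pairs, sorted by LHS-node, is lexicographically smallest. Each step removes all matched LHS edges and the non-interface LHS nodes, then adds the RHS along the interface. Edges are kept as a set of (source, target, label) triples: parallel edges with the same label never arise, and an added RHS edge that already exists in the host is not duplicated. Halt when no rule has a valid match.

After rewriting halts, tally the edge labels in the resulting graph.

Answer: p:2 q:1

Steps:
start.  V:5 E:6  edges: 1-p->1 1-q->1 1-p->3 1-q->4 2-p->0 4-q->3
1. fire R3 via {0↦3, 1↦1, 2↦4}  →  V:4 E:4  edges: 1-p->1 1-q->1 1-p->3 2-p->0
2. fire R2 via {0↦2, 1↦1, 2↦3}  →  V:3 E:3  edges: 1-p->1 1-q->1 2-p->0
final graph: no rule applies after step 2
NF edges: [(1, 1, 'p'), (1, 1, 'q'), (2, 0, 'p')]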